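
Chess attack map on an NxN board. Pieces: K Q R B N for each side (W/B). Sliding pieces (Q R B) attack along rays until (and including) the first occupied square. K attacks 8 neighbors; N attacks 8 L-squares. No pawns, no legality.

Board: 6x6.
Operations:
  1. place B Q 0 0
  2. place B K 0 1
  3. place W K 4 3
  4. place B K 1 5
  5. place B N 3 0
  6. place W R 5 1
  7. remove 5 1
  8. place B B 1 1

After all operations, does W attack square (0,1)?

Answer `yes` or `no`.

Answer: no

Derivation:
Op 1: place BQ@(0,0)
Op 2: place BK@(0,1)
Op 3: place WK@(4,3)
Op 4: place BK@(1,5)
Op 5: place BN@(3,0)
Op 6: place WR@(5,1)
Op 7: remove (5,1)
Op 8: place BB@(1,1)
Per-piece attacks for W:
  WK@(4,3): attacks (4,4) (4,2) (5,3) (3,3) (5,4) (5,2) (3,4) (3,2)
W attacks (0,1): no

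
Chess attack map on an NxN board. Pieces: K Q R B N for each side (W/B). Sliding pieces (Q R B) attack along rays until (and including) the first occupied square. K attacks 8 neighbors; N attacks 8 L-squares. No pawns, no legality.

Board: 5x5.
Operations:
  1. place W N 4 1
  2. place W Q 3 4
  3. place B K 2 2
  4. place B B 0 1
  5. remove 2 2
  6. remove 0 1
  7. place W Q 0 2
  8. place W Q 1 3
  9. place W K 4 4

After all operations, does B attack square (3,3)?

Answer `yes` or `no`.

Answer: no

Derivation:
Op 1: place WN@(4,1)
Op 2: place WQ@(3,4)
Op 3: place BK@(2,2)
Op 4: place BB@(0,1)
Op 5: remove (2,2)
Op 6: remove (0,1)
Op 7: place WQ@(0,2)
Op 8: place WQ@(1,3)
Op 9: place WK@(4,4)
Per-piece attacks for B:
B attacks (3,3): no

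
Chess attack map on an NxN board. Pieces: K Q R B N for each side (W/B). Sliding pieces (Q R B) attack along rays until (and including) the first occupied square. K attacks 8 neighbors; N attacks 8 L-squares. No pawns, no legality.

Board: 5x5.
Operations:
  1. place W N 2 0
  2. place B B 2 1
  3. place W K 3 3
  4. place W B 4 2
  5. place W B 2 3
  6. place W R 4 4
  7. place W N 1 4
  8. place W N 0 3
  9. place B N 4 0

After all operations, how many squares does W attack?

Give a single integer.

Op 1: place WN@(2,0)
Op 2: place BB@(2,1)
Op 3: place WK@(3,3)
Op 4: place WB@(4,2)
Op 5: place WB@(2,3)
Op 6: place WR@(4,4)
Op 7: place WN@(1,4)
Op 8: place WN@(0,3)
Op 9: place BN@(4,0)
Per-piece attacks for W:
  WN@(0,3): attacks (2,4) (1,1) (2,2)
  WN@(1,4): attacks (2,2) (3,3) (0,2)
  WN@(2,0): attacks (3,2) (4,1) (1,2) (0,1)
  WB@(2,3): attacks (3,4) (3,2) (4,1) (1,4) (1,2) (0,1) [ray(-1,1) blocked at (1,4)]
  WK@(3,3): attacks (3,4) (3,2) (4,3) (2,3) (4,4) (4,2) (2,4) (2,2)
  WB@(4,2): attacks (3,3) (3,1) (2,0) [ray(-1,1) blocked at (3,3); ray(-1,-1) blocked at (2,0)]
  WR@(4,4): attacks (4,3) (4,2) (3,4) (2,4) (1,4) [ray(0,-1) blocked at (4,2); ray(-1,0) blocked at (1,4)]
Union (17 distinct): (0,1) (0,2) (1,1) (1,2) (1,4) (2,0) (2,2) (2,3) (2,4) (3,1) (3,2) (3,3) (3,4) (4,1) (4,2) (4,3) (4,4)

Answer: 17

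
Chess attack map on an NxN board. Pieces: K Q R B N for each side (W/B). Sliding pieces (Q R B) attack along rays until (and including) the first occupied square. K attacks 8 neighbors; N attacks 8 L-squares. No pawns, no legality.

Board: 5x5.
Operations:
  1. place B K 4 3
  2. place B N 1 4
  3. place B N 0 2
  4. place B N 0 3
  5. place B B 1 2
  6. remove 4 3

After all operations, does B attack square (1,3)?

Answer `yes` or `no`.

Answer: no

Derivation:
Op 1: place BK@(4,3)
Op 2: place BN@(1,4)
Op 3: place BN@(0,2)
Op 4: place BN@(0,3)
Op 5: place BB@(1,2)
Op 6: remove (4,3)
Per-piece attacks for B:
  BN@(0,2): attacks (1,4) (2,3) (1,0) (2,1)
  BN@(0,3): attacks (2,4) (1,1) (2,2)
  BB@(1,2): attacks (2,3) (3,4) (2,1) (3,0) (0,3) (0,1) [ray(-1,1) blocked at (0,3)]
  BN@(1,4): attacks (2,2) (3,3) (0,2)
B attacks (1,3): no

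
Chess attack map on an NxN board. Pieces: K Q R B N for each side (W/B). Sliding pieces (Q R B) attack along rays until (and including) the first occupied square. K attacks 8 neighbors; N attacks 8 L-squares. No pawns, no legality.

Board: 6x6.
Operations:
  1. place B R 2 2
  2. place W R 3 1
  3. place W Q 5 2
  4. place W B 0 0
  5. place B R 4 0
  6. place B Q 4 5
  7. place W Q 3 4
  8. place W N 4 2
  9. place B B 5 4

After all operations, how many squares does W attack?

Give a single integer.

Op 1: place BR@(2,2)
Op 2: place WR@(3,1)
Op 3: place WQ@(5,2)
Op 4: place WB@(0,0)
Op 5: place BR@(4,0)
Op 6: place BQ@(4,5)
Op 7: place WQ@(3,4)
Op 8: place WN@(4,2)
Op 9: place BB@(5,4)
Per-piece attacks for W:
  WB@(0,0): attacks (1,1) (2,2) [ray(1,1) blocked at (2,2)]
  WR@(3,1): attacks (3,2) (3,3) (3,4) (3,0) (4,1) (5,1) (2,1) (1,1) (0,1) [ray(0,1) blocked at (3,4)]
  WQ@(3,4): attacks (3,5) (3,3) (3,2) (3,1) (4,4) (5,4) (2,4) (1,4) (0,4) (4,5) (4,3) (5,2) (2,5) (2,3) (1,2) (0,1) [ray(0,-1) blocked at (3,1); ray(1,0) blocked at (5,4); ray(1,1) blocked at (4,5); ray(1,-1) blocked at (5,2)]
  WN@(4,2): attacks (5,4) (3,4) (2,3) (5,0) (3,0) (2,1)
  WQ@(5,2): attacks (5,3) (5,4) (5,1) (5,0) (4,2) (4,3) (3,4) (4,1) (3,0) [ray(0,1) blocked at (5,4); ray(-1,0) blocked at (4,2); ray(-1,1) blocked at (3,4)]
Union (26 distinct): (0,1) (0,4) (1,1) (1,2) (1,4) (2,1) (2,2) (2,3) (2,4) (2,5) (3,0) (3,1) (3,2) (3,3) (3,4) (3,5) (4,1) (4,2) (4,3) (4,4) (4,5) (5,0) (5,1) (5,2) (5,3) (5,4)

Answer: 26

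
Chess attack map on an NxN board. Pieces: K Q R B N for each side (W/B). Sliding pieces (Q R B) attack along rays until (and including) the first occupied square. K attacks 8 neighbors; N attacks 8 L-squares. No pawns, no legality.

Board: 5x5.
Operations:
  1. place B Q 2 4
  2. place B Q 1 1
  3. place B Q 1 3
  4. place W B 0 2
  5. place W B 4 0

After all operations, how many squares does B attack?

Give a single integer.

Op 1: place BQ@(2,4)
Op 2: place BQ@(1,1)
Op 3: place BQ@(1,3)
Op 4: place WB@(0,2)
Op 5: place WB@(4,0)
Per-piece attacks for B:
  BQ@(1,1): attacks (1,2) (1,3) (1,0) (2,1) (3,1) (4,1) (0,1) (2,2) (3,3) (4,4) (2,0) (0,2) (0,0) [ray(0,1) blocked at (1,3); ray(-1,1) blocked at (0,2)]
  BQ@(1,3): attacks (1,4) (1,2) (1,1) (2,3) (3,3) (4,3) (0,3) (2,4) (2,2) (3,1) (4,0) (0,4) (0,2) [ray(0,-1) blocked at (1,1); ray(1,1) blocked at (2,4); ray(1,-1) blocked at (4,0); ray(-1,-1) blocked at (0,2)]
  BQ@(2,4): attacks (2,3) (2,2) (2,1) (2,0) (3,4) (4,4) (1,4) (0,4) (3,3) (4,2) (1,3) [ray(-1,-1) blocked at (1,3)]
Union (23 distinct): (0,0) (0,1) (0,2) (0,3) (0,4) (1,0) (1,1) (1,2) (1,3) (1,4) (2,0) (2,1) (2,2) (2,3) (2,4) (3,1) (3,3) (3,4) (4,0) (4,1) (4,2) (4,3) (4,4)

Answer: 23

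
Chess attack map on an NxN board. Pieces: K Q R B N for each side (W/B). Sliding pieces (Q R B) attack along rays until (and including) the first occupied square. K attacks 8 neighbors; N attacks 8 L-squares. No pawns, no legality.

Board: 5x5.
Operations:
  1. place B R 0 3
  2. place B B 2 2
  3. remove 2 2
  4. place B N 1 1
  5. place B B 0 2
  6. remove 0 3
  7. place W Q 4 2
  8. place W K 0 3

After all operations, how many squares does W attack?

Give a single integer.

Op 1: place BR@(0,3)
Op 2: place BB@(2,2)
Op 3: remove (2,2)
Op 4: place BN@(1,1)
Op 5: place BB@(0,2)
Op 6: remove (0,3)
Op 7: place WQ@(4,2)
Op 8: place WK@(0,3)
Per-piece attacks for W:
  WK@(0,3): attacks (0,4) (0,2) (1,3) (1,4) (1,2)
  WQ@(4,2): attacks (4,3) (4,4) (4,1) (4,0) (3,2) (2,2) (1,2) (0,2) (3,3) (2,4) (3,1) (2,0) [ray(-1,0) blocked at (0,2)]
Union (15 distinct): (0,2) (0,4) (1,2) (1,3) (1,4) (2,0) (2,2) (2,4) (3,1) (3,2) (3,3) (4,0) (4,1) (4,3) (4,4)

Answer: 15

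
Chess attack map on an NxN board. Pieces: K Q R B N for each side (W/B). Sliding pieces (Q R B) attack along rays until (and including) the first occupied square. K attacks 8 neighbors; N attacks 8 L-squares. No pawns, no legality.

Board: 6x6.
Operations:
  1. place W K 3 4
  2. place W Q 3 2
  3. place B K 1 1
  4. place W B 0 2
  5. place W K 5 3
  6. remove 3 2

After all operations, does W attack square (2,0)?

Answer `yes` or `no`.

Answer: no

Derivation:
Op 1: place WK@(3,4)
Op 2: place WQ@(3,2)
Op 3: place BK@(1,1)
Op 4: place WB@(0,2)
Op 5: place WK@(5,3)
Op 6: remove (3,2)
Per-piece attacks for W:
  WB@(0,2): attacks (1,3) (2,4) (3,5) (1,1) [ray(1,-1) blocked at (1,1)]
  WK@(3,4): attacks (3,5) (3,3) (4,4) (2,4) (4,5) (4,3) (2,5) (2,3)
  WK@(5,3): attacks (5,4) (5,2) (4,3) (4,4) (4,2)
W attacks (2,0): no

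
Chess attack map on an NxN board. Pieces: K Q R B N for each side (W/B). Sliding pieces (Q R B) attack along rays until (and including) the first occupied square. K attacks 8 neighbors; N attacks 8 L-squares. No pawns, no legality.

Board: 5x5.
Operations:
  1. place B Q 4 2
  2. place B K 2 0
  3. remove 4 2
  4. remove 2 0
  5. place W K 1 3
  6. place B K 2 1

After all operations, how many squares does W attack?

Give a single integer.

Answer: 8

Derivation:
Op 1: place BQ@(4,2)
Op 2: place BK@(2,0)
Op 3: remove (4,2)
Op 4: remove (2,0)
Op 5: place WK@(1,3)
Op 6: place BK@(2,1)
Per-piece attacks for W:
  WK@(1,3): attacks (1,4) (1,2) (2,3) (0,3) (2,4) (2,2) (0,4) (0,2)
Union (8 distinct): (0,2) (0,3) (0,4) (1,2) (1,4) (2,2) (2,3) (2,4)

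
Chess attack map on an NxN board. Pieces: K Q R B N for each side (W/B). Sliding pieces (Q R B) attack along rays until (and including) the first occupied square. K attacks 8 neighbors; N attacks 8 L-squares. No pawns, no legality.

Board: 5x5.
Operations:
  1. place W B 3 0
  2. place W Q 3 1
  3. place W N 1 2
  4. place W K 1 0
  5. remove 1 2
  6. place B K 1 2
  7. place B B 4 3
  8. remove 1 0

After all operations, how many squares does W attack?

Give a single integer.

Op 1: place WB@(3,0)
Op 2: place WQ@(3,1)
Op 3: place WN@(1,2)
Op 4: place WK@(1,0)
Op 5: remove (1,2)
Op 6: place BK@(1,2)
Op 7: place BB@(4,3)
Op 8: remove (1,0)
Per-piece attacks for W:
  WB@(3,0): attacks (4,1) (2,1) (1,2) [ray(-1,1) blocked at (1,2)]
  WQ@(3,1): attacks (3,2) (3,3) (3,4) (3,0) (4,1) (2,1) (1,1) (0,1) (4,2) (4,0) (2,2) (1,3) (0,4) (2,0) [ray(0,-1) blocked at (3,0)]
Union (15 distinct): (0,1) (0,4) (1,1) (1,2) (1,3) (2,0) (2,1) (2,2) (3,0) (3,2) (3,3) (3,4) (4,0) (4,1) (4,2)

Answer: 15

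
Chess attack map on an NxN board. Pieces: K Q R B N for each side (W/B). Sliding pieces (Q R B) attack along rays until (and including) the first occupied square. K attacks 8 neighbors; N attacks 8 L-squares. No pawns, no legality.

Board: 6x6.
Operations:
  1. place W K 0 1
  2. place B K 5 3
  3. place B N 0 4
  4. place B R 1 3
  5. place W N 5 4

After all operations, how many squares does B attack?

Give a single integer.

Op 1: place WK@(0,1)
Op 2: place BK@(5,3)
Op 3: place BN@(0,4)
Op 4: place BR@(1,3)
Op 5: place WN@(5,4)
Per-piece attacks for B:
  BN@(0,4): attacks (2,5) (1,2) (2,3)
  BR@(1,3): attacks (1,4) (1,5) (1,2) (1,1) (1,0) (2,3) (3,3) (4,3) (5,3) (0,3) [ray(1,0) blocked at (5,3)]
  BK@(5,3): attacks (5,4) (5,2) (4,3) (4,4) (4,2)
Union (15 distinct): (0,3) (1,0) (1,1) (1,2) (1,4) (1,5) (2,3) (2,5) (3,3) (4,2) (4,3) (4,4) (5,2) (5,3) (5,4)

Answer: 15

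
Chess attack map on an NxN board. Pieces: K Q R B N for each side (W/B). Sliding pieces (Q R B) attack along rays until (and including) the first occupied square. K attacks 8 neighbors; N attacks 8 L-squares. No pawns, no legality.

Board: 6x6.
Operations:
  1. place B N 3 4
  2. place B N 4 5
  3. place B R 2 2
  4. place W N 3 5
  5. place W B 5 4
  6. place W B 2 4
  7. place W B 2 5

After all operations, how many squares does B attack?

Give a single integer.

Op 1: place BN@(3,4)
Op 2: place BN@(4,5)
Op 3: place BR@(2,2)
Op 4: place WN@(3,5)
Op 5: place WB@(5,4)
Op 6: place WB@(2,4)
Op 7: place WB@(2,5)
Per-piece attacks for B:
  BR@(2,2): attacks (2,3) (2,4) (2,1) (2,0) (3,2) (4,2) (5,2) (1,2) (0,2) [ray(0,1) blocked at (2,4)]
  BN@(3,4): attacks (5,5) (1,5) (4,2) (5,3) (2,2) (1,3)
  BN@(4,5): attacks (5,3) (3,3) (2,4)
Union (15 distinct): (0,2) (1,2) (1,3) (1,5) (2,0) (2,1) (2,2) (2,3) (2,4) (3,2) (3,3) (4,2) (5,2) (5,3) (5,5)

Answer: 15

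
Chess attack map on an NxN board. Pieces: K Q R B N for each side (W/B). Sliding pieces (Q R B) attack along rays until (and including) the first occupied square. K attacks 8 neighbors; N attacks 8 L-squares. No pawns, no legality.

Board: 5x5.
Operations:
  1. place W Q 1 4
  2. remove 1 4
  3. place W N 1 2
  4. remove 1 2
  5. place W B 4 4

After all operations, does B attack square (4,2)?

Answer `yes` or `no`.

Op 1: place WQ@(1,4)
Op 2: remove (1,4)
Op 3: place WN@(1,2)
Op 4: remove (1,2)
Op 5: place WB@(4,4)
Per-piece attacks for B:
B attacks (4,2): no

Answer: no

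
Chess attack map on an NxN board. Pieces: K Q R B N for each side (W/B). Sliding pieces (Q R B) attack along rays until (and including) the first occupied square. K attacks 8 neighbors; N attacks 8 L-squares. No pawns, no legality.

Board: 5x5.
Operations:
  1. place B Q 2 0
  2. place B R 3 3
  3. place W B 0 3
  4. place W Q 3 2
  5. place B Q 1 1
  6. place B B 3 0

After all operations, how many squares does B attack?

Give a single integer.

Op 1: place BQ@(2,0)
Op 2: place BR@(3,3)
Op 3: place WB@(0,3)
Op 4: place WQ@(3,2)
Op 5: place BQ@(1,1)
Op 6: place BB@(3,0)
Per-piece attacks for B:
  BQ@(1,1): attacks (1,2) (1,3) (1,4) (1,0) (2,1) (3,1) (4,1) (0,1) (2,2) (3,3) (2,0) (0,2) (0,0) [ray(1,1) blocked at (3,3); ray(1,-1) blocked at (2,0)]
  BQ@(2,0): attacks (2,1) (2,2) (2,3) (2,4) (3,0) (1,0) (0,0) (3,1) (4,2) (1,1) [ray(1,0) blocked at (3,0); ray(-1,1) blocked at (1,1)]
  BB@(3,0): attacks (4,1) (2,1) (1,2) (0,3) [ray(-1,1) blocked at (0,3)]
  BR@(3,3): attacks (3,4) (3,2) (4,3) (2,3) (1,3) (0,3) [ray(0,-1) blocked at (3,2); ray(-1,0) blocked at (0,3)]
Union (22 distinct): (0,0) (0,1) (0,2) (0,3) (1,0) (1,1) (1,2) (1,3) (1,4) (2,0) (2,1) (2,2) (2,3) (2,4) (3,0) (3,1) (3,2) (3,3) (3,4) (4,1) (4,2) (4,3)

Answer: 22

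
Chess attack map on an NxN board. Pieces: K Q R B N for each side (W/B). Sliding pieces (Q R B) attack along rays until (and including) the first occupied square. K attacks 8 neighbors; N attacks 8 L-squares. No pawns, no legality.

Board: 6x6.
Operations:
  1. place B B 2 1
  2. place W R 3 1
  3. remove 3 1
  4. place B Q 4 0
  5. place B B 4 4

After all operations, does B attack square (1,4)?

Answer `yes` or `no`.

Answer: no

Derivation:
Op 1: place BB@(2,1)
Op 2: place WR@(3,1)
Op 3: remove (3,1)
Op 4: place BQ@(4,0)
Op 5: place BB@(4,4)
Per-piece attacks for B:
  BB@(2,1): attacks (3,2) (4,3) (5,4) (3,0) (1,2) (0,3) (1,0)
  BQ@(4,0): attacks (4,1) (4,2) (4,3) (4,4) (5,0) (3,0) (2,0) (1,0) (0,0) (5,1) (3,1) (2,2) (1,3) (0,4) [ray(0,1) blocked at (4,4)]
  BB@(4,4): attacks (5,5) (5,3) (3,5) (3,3) (2,2) (1,1) (0,0)
B attacks (1,4): no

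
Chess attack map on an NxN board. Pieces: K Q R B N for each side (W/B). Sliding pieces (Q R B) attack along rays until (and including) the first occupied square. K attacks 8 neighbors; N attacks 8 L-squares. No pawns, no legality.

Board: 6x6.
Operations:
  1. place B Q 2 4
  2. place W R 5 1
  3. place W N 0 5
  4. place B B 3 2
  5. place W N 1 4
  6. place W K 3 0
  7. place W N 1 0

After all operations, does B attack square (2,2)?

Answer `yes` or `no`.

Answer: yes

Derivation:
Op 1: place BQ@(2,4)
Op 2: place WR@(5,1)
Op 3: place WN@(0,5)
Op 4: place BB@(3,2)
Op 5: place WN@(1,4)
Op 6: place WK@(3,0)
Op 7: place WN@(1,0)
Per-piece attacks for B:
  BQ@(2,4): attacks (2,5) (2,3) (2,2) (2,1) (2,0) (3,4) (4,4) (5,4) (1,4) (3,5) (3,3) (4,2) (5,1) (1,5) (1,3) (0,2) [ray(-1,0) blocked at (1,4); ray(1,-1) blocked at (5,1)]
  BB@(3,2): attacks (4,3) (5,4) (4,1) (5,0) (2,3) (1,4) (2,1) (1,0) [ray(-1,1) blocked at (1,4); ray(-1,-1) blocked at (1,0)]
B attacks (2,2): yes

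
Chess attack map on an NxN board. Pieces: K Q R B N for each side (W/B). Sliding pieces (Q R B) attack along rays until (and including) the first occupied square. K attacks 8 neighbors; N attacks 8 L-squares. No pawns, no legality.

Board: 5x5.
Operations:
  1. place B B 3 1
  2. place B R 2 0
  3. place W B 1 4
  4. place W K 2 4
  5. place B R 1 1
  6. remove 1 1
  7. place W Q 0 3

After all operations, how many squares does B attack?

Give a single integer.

Answer: 12

Derivation:
Op 1: place BB@(3,1)
Op 2: place BR@(2,0)
Op 3: place WB@(1,4)
Op 4: place WK@(2,4)
Op 5: place BR@(1,1)
Op 6: remove (1,1)
Op 7: place WQ@(0,3)
Per-piece attacks for B:
  BR@(2,0): attacks (2,1) (2,2) (2,3) (2,4) (3,0) (4,0) (1,0) (0,0) [ray(0,1) blocked at (2,4)]
  BB@(3,1): attacks (4,2) (4,0) (2,2) (1,3) (0,4) (2,0) [ray(-1,-1) blocked at (2,0)]
Union (12 distinct): (0,0) (0,4) (1,0) (1,3) (2,0) (2,1) (2,2) (2,3) (2,4) (3,0) (4,0) (4,2)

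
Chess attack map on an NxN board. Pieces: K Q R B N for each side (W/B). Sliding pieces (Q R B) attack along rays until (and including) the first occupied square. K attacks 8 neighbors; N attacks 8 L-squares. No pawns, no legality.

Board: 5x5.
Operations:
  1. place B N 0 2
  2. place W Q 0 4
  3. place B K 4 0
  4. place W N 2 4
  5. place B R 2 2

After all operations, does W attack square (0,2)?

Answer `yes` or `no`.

Op 1: place BN@(0,2)
Op 2: place WQ@(0,4)
Op 3: place BK@(4,0)
Op 4: place WN@(2,4)
Op 5: place BR@(2,2)
Per-piece attacks for W:
  WQ@(0,4): attacks (0,3) (0,2) (1,4) (2,4) (1,3) (2,2) [ray(0,-1) blocked at (0,2); ray(1,0) blocked at (2,4); ray(1,-1) blocked at (2,2)]
  WN@(2,4): attacks (3,2) (4,3) (1,2) (0,3)
W attacks (0,2): yes

Answer: yes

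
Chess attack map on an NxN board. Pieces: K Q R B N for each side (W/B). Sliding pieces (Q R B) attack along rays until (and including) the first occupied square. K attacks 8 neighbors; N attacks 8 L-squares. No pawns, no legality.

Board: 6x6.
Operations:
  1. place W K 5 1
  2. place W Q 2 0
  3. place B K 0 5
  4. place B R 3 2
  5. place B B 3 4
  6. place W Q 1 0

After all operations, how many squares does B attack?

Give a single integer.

Answer: 17

Derivation:
Op 1: place WK@(5,1)
Op 2: place WQ@(2,0)
Op 3: place BK@(0,5)
Op 4: place BR@(3,2)
Op 5: place BB@(3,4)
Op 6: place WQ@(1,0)
Per-piece attacks for B:
  BK@(0,5): attacks (0,4) (1,5) (1,4)
  BR@(3,2): attacks (3,3) (3,4) (3,1) (3,0) (4,2) (5,2) (2,2) (1,2) (0,2) [ray(0,1) blocked at (3,4)]
  BB@(3,4): attacks (4,5) (4,3) (5,2) (2,5) (2,3) (1,2) (0,1)
Union (17 distinct): (0,1) (0,2) (0,4) (1,2) (1,4) (1,5) (2,2) (2,3) (2,5) (3,0) (3,1) (3,3) (3,4) (4,2) (4,3) (4,5) (5,2)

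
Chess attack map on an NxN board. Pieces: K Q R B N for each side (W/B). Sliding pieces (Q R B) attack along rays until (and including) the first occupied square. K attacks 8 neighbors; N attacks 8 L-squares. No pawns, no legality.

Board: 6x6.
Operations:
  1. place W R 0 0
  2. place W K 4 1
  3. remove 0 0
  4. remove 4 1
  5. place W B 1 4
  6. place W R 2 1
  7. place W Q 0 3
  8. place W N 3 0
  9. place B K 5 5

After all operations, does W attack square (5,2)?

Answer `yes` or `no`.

Answer: no

Derivation:
Op 1: place WR@(0,0)
Op 2: place WK@(4,1)
Op 3: remove (0,0)
Op 4: remove (4,1)
Op 5: place WB@(1,4)
Op 6: place WR@(2,1)
Op 7: place WQ@(0,3)
Op 8: place WN@(3,0)
Op 9: place BK@(5,5)
Per-piece attacks for W:
  WQ@(0,3): attacks (0,4) (0,5) (0,2) (0,1) (0,0) (1,3) (2,3) (3,3) (4,3) (5,3) (1,4) (1,2) (2,1) [ray(1,1) blocked at (1,4); ray(1,-1) blocked at (2,1)]
  WB@(1,4): attacks (2,5) (2,3) (3,2) (4,1) (5,0) (0,5) (0,3) [ray(-1,-1) blocked at (0,3)]
  WR@(2,1): attacks (2,2) (2,3) (2,4) (2,5) (2,0) (3,1) (4,1) (5,1) (1,1) (0,1)
  WN@(3,0): attacks (4,2) (5,1) (2,2) (1,1)
W attacks (5,2): no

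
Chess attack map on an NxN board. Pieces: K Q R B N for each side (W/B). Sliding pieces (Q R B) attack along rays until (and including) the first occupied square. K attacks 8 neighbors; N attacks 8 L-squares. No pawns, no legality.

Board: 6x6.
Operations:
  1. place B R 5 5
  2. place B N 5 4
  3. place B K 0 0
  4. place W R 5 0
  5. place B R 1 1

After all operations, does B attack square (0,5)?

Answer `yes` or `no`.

Answer: yes

Derivation:
Op 1: place BR@(5,5)
Op 2: place BN@(5,4)
Op 3: place BK@(0,0)
Op 4: place WR@(5,0)
Op 5: place BR@(1,1)
Per-piece attacks for B:
  BK@(0,0): attacks (0,1) (1,0) (1,1)
  BR@(1,1): attacks (1,2) (1,3) (1,4) (1,5) (1,0) (2,1) (3,1) (4,1) (5,1) (0,1)
  BN@(5,4): attacks (3,5) (4,2) (3,3)
  BR@(5,5): attacks (5,4) (4,5) (3,5) (2,5) (1,5) (0,5) [ray(0,-1) blocked at (5,4)]
B attacks (0,5): yes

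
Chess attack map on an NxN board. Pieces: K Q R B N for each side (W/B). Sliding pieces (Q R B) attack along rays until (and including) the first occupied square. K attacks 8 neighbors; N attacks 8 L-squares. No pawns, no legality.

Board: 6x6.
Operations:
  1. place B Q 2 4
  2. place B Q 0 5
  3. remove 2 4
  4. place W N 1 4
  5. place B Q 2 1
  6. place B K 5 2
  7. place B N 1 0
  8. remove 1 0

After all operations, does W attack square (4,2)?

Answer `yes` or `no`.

Answer: no

Derivation:
Op 1: place BQ@(2,4)
Op 2: place BQ@(0,5)
Op 3: remove (2,4)
Op 4: place WN@(1,4)
Op 5: place BQ@(2,1)
Op 6: place BK@(5,2)
Op 7: place BN@(1,0)
Op 8: remove (1,0)
Per-piece attacks for W:
  WN@(1,4): attacks (3,5) (2,2) (3,3) (0,2)
W attacks (4,2): no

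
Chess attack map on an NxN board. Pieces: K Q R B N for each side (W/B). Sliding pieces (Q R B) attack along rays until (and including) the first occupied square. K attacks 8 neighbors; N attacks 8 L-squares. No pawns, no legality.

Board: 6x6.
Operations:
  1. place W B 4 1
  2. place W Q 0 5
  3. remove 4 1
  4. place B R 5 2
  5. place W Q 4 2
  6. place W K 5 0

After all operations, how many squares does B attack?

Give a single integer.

Answer: 6

Derivation:
Op 1: place WB@(4,1)
Op 2: place WQ@(0,5)
Op 3: remove (4,1)
Op 4: place BR@(5,2)
Op 5: place WQ@(4,2)
Op 6: place WK@(5,0)
Per-piece attacks for B:
  BR@(5,2): attacks (5,3) (5,4) (5,5) (5,1) (5,0) (4,2) [ray(0,-1) blocked at (5,0); ray(-1,0) blocked at (4,2)]
Union (6 distinct): (4,2) (5,0) (5,1) (5,3) (5,4) (5,5)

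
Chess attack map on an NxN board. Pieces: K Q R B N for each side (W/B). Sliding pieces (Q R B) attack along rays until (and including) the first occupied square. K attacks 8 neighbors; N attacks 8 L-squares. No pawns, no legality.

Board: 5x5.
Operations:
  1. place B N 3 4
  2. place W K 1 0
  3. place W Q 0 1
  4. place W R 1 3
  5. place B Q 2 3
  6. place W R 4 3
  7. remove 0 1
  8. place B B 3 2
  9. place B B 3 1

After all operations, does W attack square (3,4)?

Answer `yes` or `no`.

Answer: no

Derivation:
Op 1: place BN@(3,4)
Op 2: place WK@(1,0)
Op 3: place WQ@(0,1)
Op 4: place WR@(1,3)
Op 5: place BQ@(2,3)
Op 6: place WR@(4,3)
Op 7: remove (0,1)
Op 8: place BB@(3,2)
Op 9: place BB@(3,1)
Per-piece attacks for W:
  WK@(1,0): attacks (1,1) (2,0) (0,0) (2,1) (0,1)
  WR@(1,3): attacks (1,4) (1,2) (1,1) (1,0) (2,3) (0,3) [ray(0,-1) blocked at (1,0); ray(1,0) blocked at (2,3)]
  WR@(4,3): attacks (4,4) (4,2) (4,1) (4,0) (3,3) (2,3) [ray(-1,0) blocked at (2,3)]
W attacks (3,4): no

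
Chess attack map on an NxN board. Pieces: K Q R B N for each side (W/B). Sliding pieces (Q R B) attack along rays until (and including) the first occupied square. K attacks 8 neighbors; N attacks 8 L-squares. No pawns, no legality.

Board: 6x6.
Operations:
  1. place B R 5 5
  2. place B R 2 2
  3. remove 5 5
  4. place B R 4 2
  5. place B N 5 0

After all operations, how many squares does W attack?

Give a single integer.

Op 1: place BR@(5,5)
Op 2: place BR@(2,2)
Op 3: remove (5,5)
Op 4: place BR@(4,2)
Op 5: place BN@(5,0)
Per-piece attacks for W:
Union (0 distinct): (none)

Answer: 0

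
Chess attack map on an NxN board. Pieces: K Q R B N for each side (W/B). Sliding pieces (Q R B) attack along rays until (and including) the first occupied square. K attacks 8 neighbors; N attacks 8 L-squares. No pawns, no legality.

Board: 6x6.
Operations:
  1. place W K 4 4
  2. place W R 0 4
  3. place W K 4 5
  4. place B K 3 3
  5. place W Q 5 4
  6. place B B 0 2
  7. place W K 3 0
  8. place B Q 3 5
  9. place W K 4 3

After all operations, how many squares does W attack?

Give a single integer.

Op 1: place WK@(4,4)
Op 2: place WR@(0,4)
Op 3: place WK@(4,5)
Op 4: place BK@(3,3)
Op 5: place WQ@(5,4)
Op 6: place BB@(0,2)
Op 7: place WK@(3,0)
Op 8: place BQ@(3,5)
Op 9: place WK@(4,3)
Per-piece attacks for W:
  WR@(0,4): attacks (0,5) (0,3) (0,2) (1,4) (2,4) (3,4) (4,4) [ray(0,-1) blocked at (0,2); ray(1,0) blocked at (4,4)]
  WK@(3,0): attacks (3,1) (4,0) (2,0) (4,1) (2,1)
  WK@(4,3): attacks (4,4) (4,2) (5,3) (3,3) (5,4) (5,2) (3,4) (3,2)
  WK@(4,4): attacks (4,5) (4,3) (5,4) (3,4) (5,5) (5,3) (3,5) (3,3)
  WK@(4,5): attacks (4,4) (5,5) (3,5) (5,4) (3,4)
  WQ@(5,4): attacks (5,5) (5,3) (5,2) (5,1) (5,0) (4,4) (4,5) (4,3) [ray(-1,0) blocked at (4,4); ray(-1,1) blocked at (4,5); ray(-1,-1) blocked at (4,3)]
Union (24 distinct): (0,2) (0,3) (0,5) (1,4) (2,0) (2,1) (2,4) (3,1) (3,2) (3,3) (3,4) (3,5) (4,0) (4,1) (4,2) (4,3) (4,4) (4,5) (5,0) (5,1) (5,2) (5,3) (5,4) (5,5)

Answer: 24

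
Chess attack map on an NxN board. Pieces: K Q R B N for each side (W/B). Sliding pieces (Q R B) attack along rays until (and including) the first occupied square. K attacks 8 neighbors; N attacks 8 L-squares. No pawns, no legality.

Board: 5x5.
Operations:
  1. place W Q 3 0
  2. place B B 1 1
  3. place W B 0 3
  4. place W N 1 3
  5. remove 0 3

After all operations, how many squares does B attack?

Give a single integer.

Answer: 6

Derivation:
Op 1: place WQ@(3,0)
Op 2: place BB@(1,1)
Op 3: place WB@(0,3)
Op 4: place WN@(1,3)
Op 5: remove (0,3)
Per-piece attacks for B:
  BB@(1,1): attacks (2,2) (3,3) (4,4) (2,0) (0,2) (0,0)
Union (6 distinct): (0,0) (0,2) (2,0) (2,2) (3,3) (4,4)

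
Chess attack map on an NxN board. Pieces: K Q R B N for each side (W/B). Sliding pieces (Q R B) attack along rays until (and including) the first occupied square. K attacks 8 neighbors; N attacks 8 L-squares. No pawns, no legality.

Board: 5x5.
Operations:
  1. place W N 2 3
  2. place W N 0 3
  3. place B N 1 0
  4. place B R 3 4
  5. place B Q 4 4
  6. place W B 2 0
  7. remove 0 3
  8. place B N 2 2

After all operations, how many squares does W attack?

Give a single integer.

Op 1: place WN@(2,3)
Op 2: place WN@(0,3)
Op 3: place BN@(1,0)
Op 4: place BR@(3,4)
Op 5: place BQ@(4,4)
Op 6: place WB@(2,0)
Op 7: remove (0,3)
Op 8: place BN@(2,2)
Per-piece attacks for W:
  WB@(2,0): attacks (3,1) (4,2) (1,1) (0,2)
  WN@(2,3): attacks (4,4) (0,4) (3,1) (4,2) (1,1) (0,2)
Union (6 distinct): (0,2) (0,4) (1,1) (3,1) (4,2) (4,4)

Answer: 6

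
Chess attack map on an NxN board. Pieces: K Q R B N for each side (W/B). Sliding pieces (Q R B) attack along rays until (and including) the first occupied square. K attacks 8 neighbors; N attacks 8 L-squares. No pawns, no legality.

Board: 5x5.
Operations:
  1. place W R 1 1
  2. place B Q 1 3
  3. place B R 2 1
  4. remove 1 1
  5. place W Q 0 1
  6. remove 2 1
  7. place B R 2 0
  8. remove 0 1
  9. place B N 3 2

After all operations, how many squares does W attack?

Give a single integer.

Op 1: place WR@(1,1)
Op 2: place BQ@(1,3)
Op 3: place BR@(2,1)
Op 4: remove (1,1)
Op 5: place WQ@(0,1)
Op 6: remove (2,1)
Op 7: place BR@(2,0)
Op 8: remove (0,1)
Op 9: place BN@(3,2)
Per-piece attacks for W:
Union (0 distinct): (none)

Answer: 0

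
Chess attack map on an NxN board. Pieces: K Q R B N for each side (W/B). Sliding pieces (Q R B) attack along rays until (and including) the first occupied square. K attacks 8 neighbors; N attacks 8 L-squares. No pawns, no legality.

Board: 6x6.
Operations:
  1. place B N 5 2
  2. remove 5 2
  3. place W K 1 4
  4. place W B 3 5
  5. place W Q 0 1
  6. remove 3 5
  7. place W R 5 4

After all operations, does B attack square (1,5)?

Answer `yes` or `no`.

Op 1: place BN@(5,2)
Op 2: remove (5,2)
Op 3: place WK@(1,4)
Op 4: place WB@(3,5)
Op 5: place WQ@(0,1)
Op 6: remove (3,5)
Op 7: place WR@(5,4)
Per-piece attacks for B:
B attacks (1,5): no

Answer: no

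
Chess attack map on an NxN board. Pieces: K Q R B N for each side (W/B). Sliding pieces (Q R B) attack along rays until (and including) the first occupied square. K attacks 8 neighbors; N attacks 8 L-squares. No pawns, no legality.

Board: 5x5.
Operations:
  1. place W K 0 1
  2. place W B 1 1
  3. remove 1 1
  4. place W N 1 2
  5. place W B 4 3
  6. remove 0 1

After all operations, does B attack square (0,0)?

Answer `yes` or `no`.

Answer: no

Derivation:
Op 1: place WK@(0,1)
Op 2: place WB@(1,1)
Op 3: remove (1,1)
Op 4: place WN@(1,2)
Op 5: place WB@(4,3)
Op 6: remove (0,1)
Per-piece attacks for B:
B attacks (0,0): no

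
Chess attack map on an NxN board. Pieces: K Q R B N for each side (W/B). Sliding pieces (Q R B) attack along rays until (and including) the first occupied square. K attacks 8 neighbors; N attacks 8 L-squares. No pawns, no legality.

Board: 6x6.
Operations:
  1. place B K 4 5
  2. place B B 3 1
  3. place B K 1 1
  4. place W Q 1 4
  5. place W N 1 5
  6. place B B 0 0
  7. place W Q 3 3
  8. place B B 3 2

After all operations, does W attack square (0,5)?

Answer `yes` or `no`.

Op 1: place BK@(4,5)
Op 2: place BB@(3,1)
Op 3: place BK@(1,1)
Op 4: place WQ@(1,4)
Op 5: place WN@(1,5)
Op 6: place BB@(0,0)
Op 7: place WQ@(3,3)
Op 8: place BB@(3,2)
Per-piece attacks for W:
  WQ@(1,4): attacks (1,5) (1,3) (1,2) (1,1) (2,4) (3,4) (4,4) (5,4) (0,4) (2,5) (2,3) (3,2) (0,5) (0,3) [ray(0,1) blocked at (1,5); ray(0,-1) blocked at (1,1); ray(1,-1) blocked at (3,2)]
  WN@(1,5): attacks (2,3) (3,4) (0,3)
  WQ@(3,3): attacks (3,4) (3,5) (3,2) (4,3) (5,3) (2,3) (1,3) (0,3) (4,4) (5,5) (4,2) (5,1) (2,4) (1,5) (2,2) (1,1) [ray(0,-1) blocked at (3,2); ray(-1,1) blocked at (1,5); ray(-1,-1) blocked at (1,1)]
W attacks (0,5): yes

Answer: yes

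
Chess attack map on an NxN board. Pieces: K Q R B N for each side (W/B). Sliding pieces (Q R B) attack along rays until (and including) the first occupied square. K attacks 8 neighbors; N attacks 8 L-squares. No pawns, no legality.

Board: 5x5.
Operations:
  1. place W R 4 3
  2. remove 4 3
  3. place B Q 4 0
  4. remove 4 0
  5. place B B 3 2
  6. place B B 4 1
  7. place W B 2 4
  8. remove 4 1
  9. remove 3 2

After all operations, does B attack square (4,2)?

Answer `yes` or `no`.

Answer: no

Derivation:
Op 1: place WR@(4,3)
Op 2: remove (4,3)
Op 3: place BQ@(4,0)
Op 4: remove (4,0)
Op 5: place BB@(3,2)
Op 6: place BB@(4,1)
Op 7: place WB@(2,4)
Op 8: remove (4,1)
Op 9: remove (3,2)
Per-piece attacks for B:
B attacks (4,2): no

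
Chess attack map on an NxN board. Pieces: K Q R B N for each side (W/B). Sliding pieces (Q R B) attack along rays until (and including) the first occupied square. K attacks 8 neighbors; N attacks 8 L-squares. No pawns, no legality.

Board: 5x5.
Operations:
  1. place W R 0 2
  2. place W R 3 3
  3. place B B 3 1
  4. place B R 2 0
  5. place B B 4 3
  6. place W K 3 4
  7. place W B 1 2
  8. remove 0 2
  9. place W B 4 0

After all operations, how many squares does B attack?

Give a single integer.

Op 1: place WR@(0,2)
Op 2: place WR@(3,3)
Op 3: place BB@(3,1)
Op 4: place BR@(2,0)
Op 5: place BB@(4,3)
Op 6: place WK@(3,4)
Op 7: place WB@(1,2)
Op 8: remove (0,2)
Op 9: place WB@(4,0)
Per-piece attacks for B:
  BR@(2,0): attacks (2,1) (2,2) (2,3) (2,4) (3,0) (4,0) (1,0) (0,0) [ray(1,0) blocked at (4,0)]
  BB@(3,1): attacks (4,2) (4,0) (2,2) (1,3) (0,4) (2,0) [ray(1,-1) blocked at (4,0); ray(-1,-1) blocked at (2,0)]
  BB@(4,3): attacks (3,4) (3,2) (2,1) (1,0) [ray(-1,1) blocked at (3,4)]
Union (14 distinct): (0,0) (0,4) (1,0) (1,3) (2,0) (2,1) (2,2) (2,3) (2,4) (3,0) (3,2) (3,4) (4,0) (4,2)

Answer: 14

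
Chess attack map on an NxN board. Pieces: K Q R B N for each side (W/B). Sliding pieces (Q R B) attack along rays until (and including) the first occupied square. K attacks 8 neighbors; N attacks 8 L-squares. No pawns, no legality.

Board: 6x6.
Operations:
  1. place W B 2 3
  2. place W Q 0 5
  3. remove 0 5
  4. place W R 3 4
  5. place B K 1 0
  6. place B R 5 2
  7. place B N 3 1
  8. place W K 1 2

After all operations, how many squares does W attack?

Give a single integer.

Op 1: place WB@(2,3)
Op 2: place WQ@(0,5)
Op 3: remove (0,5)
Op 4: place WR@(3,4)
Op 5: place BK@(1,0)
Op 6: place BR@(5,2)
Op 7: place BN@(3,1)
Op 8: place WK@(1,2)
Per-piece attacks for W:
  WK@(1,2): attacks (1,3) (1,1) (2,2) (0,2) (2,3) (2,1) (0,3) (0,1)
  WB@(2,3): attacks (3,4) (3,2) (4,1) (5,0) (1,4) (0,5) (1,2) [ray(1,1) blocked at (3,4); ray(-1,-1) blocked at (1,2)]
  WR@(3,4): attacks (3,5) (3,3) (3,2) (3,1) (4,4) (5,4) (2,4) (1,4) (0,4) [ray(0,-1) blocked at (3,1)]
Union (22 distinct): (0,1) (0,2) (0,3) (0,4) (0,5) (1,1) (1,2) (1,3) (1,4) (2,1) (2,2) (2,3) (2,4) (3,1) (3,2) (3,3) (3,4) (3,5) (4,1) (4,4) (5,0) (5,4)

Answer: 22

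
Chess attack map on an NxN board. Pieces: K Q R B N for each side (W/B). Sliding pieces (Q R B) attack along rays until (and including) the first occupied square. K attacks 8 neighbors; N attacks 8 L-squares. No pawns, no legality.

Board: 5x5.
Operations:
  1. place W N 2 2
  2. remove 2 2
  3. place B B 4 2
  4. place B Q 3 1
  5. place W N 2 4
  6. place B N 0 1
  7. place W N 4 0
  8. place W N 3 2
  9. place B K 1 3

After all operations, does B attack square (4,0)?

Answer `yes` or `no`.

Op 1: place WN@(2,2)
Op 2: remove (2,2)
Op 3: place BB@(4,2)
Op 4: place BQ@(3,1)
Op 5: place WN@(2,4)
Op 6: place BN@(0,1)
Op 7: place WN@(4,0)
Op 8: place WN@(3,2)
Op 9: place BK@(1,3)
Per-piece attacks for B:
  BN@(0,1): attacks (1,3) (2,2) (2,0)
  BK@(1,3): attacks (1,4) (1,2) (2,3) (0,3) (2,4) (2,2) (0,4) (0,2)
  BQ@(3,1): attacks (3,2) (3,0) (4,1) (2,1) (1,1) (0,1) (4,2) (4,0) (2,2) (1,3) (2,0) [ray(0,1) blocked at (3,2); ray(-1,0) blocked at (0,1); ray(1,1) blocked at (4,2); ray(1,-1) blocked at (4,0); ray(-1,1) blocked at (1,3)]
  BB@(4,2): attacks (3,3) (2,4) (3,1) [ray(-1,1) blocked at (2,4); ray(-1,-1) blocked at (3,1)]
B attacks (4,0): yes

Answer: yes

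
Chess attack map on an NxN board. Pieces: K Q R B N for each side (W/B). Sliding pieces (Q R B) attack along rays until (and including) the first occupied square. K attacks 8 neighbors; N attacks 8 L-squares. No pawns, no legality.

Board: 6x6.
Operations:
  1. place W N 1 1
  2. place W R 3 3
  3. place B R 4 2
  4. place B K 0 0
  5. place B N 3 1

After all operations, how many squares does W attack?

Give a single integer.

Op 1: place WN@(1,1)
Op 2: place WR@(3,3)
Op 3: place BR@(4,2)
Op 4: place BK@(0,0)
Op 5: place BN@(3,1)
Per-piece attacks for W:
  WN@(1,1): attacks (2,3) (3,2) (0,3) (3,0)
  WR@(3,3): attacks (3,4) (3,5) (3,2) (3,1) (4,3) (5,3) (2,3) (1,3) (0,3) [ray(0,-1) blocked at (3,1)]
Union (10 distinct): (0,3) (1,3) (2,3) (3,0) (3,1) (3,2) (3,4) (3,5) (4,3) (5,3)

Answer: 10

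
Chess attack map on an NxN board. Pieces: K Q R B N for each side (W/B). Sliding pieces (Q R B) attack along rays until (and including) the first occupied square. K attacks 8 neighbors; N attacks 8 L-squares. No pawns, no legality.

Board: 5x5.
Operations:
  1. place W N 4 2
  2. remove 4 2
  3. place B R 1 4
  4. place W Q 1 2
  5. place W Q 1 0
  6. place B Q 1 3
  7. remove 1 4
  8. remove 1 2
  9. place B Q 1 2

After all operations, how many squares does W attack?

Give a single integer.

Op 1: place WN@(4,2)
Op 2: remove (4,2)
Op 3: place BR@(1,4)
Op 4: place WQ@(1,2)
Op 5: place WQ@(1,0)
Op 6: place BQ@(1,3)
Op 7: remove (1,4)
Op 8: remove (1,2)
Op 9: place BQ@(1,2)
Per-piece attacks for W:
  WQ@(1,0): attacks (1,1) (1,2) (2,0) (3,0) (4,0) (0,0) (2,1) (3,2) (4,3) (0,1) [ray(0,1) blocked at (1,2)]
Union (10 distinct): (0,0) (0,1) (1,1) (1,2) (2,0) (2,1) (3,0) (3,2) (4,0) (4,3)

Answer: 10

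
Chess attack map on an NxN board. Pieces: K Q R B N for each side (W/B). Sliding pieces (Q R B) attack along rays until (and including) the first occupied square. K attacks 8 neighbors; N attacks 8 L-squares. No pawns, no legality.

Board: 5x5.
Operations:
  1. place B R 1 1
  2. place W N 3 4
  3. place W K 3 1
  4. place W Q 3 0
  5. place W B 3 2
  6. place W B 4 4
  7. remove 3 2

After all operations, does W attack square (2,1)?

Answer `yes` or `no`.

Answer: yes

Derivation:
Op 1: place BR@(1,1)
Op 2: place WN@(3,4)
Op 3: place WK@(3,1)
Op 4: place WQ@(3,0)
Op 5: place WB@(3,2)
Op 6: place WB@(4,4)
Op 7: remove (3,2)
Per-piece attacks for W:
  WQ@(3,0): attacks (3,1) (4,0) (2,0) (1,0) (0,0) (4,1) (2,1) (1,2) (0,3) [ray(0,1) blocked at (3,1)]
  WK@(3,1): attacks (3,2) (3,0) (4,1) (2,1) (4,2) (4,0) (2,2) (2,0)
  WN@(3,4): attacks (4,2) (2,2) (1,3)
  WB@(4,4): attacks (3,3) (2,2) (1,1) [ray(-1,-1) blocked at (1,1)]
W attacks (2,1): yes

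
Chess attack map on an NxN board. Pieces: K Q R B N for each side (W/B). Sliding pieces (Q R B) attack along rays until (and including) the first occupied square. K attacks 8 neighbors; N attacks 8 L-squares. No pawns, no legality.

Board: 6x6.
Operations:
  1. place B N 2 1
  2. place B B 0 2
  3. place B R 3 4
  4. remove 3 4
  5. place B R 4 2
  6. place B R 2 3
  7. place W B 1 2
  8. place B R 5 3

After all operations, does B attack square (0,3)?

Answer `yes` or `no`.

Answer: yes

Derivation:
Op 1: place BN@(2,1)
Op 2: place BB@(0,2)
Op 3: place BR@(3,4)
Op 4: remove (3,4)
Op 5: place BR@(4,2)
Op 6: place BR@(2,3)
Op 7: place WB@(1,2)
Op 8: place BR@(5,3)
Per-piece attacks for B:
  BB@(0,2): attacks (1,3) (2,4) (3,5) (1,1) (2,0)
  BN@(2,1): attacks (3,3) (4,2) (1,3) (0,2) (4,0) (0,0)
  BR@(2,3): attacks (2,4) (2,5) (2,2) (2,1) (3,3) (4,3) (5,3) (1,3) (0,3) [ray(0,-1) blocked at (2,1); ray(1,0) blocked at (5,3)]
  BR@(4,2): attacks (4,3) (4,4) (4,5) (4,1) (4,0) (5,2) (3,2) (2,2) (1,2) [ray(-1,0) blocked at (1,2)]
  BR@(5,3): attacks (5,4) (5,5) (5,2) (5,1) (5,0) (4,3) (3,3) (2,3) [ray(-1,0) blocked at (2,3)]
B attacks (0,3): yes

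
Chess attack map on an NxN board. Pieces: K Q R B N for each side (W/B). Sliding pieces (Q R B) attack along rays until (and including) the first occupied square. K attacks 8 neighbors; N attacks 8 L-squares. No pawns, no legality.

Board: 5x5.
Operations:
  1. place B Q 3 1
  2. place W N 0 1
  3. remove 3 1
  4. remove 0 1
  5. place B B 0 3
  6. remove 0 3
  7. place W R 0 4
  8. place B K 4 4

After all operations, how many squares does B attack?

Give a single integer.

Op 1: place BQ@(3,1)
Op 2: place WN@(0,1)
Op 3: remove (3,1)
Op 4: remove (0,1)
Op 5: place BB@(0,3)
Op 6: remove (0,3)
Op 7: place WR@(0,4)
Op 8: place BK@(4,4)
Per-piece attacks for B:
  BK@(4,4): attacks (4,3) (3,4) (3,3)
Union (3 distinct): (3,3) (3,4) (4,3)

Answer: 3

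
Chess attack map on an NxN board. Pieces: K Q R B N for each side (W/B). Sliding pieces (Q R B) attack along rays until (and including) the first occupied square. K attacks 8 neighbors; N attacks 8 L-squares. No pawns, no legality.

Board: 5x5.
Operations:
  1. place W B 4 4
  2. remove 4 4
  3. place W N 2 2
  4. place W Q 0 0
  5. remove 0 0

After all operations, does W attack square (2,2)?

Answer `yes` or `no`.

Op 1: place WB@(4,4)
Op 2: remove (4,4)
Op 3: place WN@(2,2)
Op 4: place WQ@(0,0)
Op 5: remove (0,0)
Per-piece attacks for W:
  WN@(2,2): attacks (3,4) (4,3) (1,4) (0,3) (3,0) (4,1) (1,0) (0,1)
W attacks (2,2): no

Answer: no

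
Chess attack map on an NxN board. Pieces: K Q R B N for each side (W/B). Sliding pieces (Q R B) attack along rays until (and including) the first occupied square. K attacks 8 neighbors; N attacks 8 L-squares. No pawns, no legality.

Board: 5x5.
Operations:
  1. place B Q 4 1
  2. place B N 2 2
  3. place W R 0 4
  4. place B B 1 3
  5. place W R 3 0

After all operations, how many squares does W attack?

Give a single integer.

Answer: 14

Derivation:
Op 1: place BQ@(4,1)
Op 2: place BN@(2,2)
Op 3: place WR@(0,4)
Op 4: place BB@(1,3)
Op 5: place WR@(3,0)
Per-piece attacks for W:
  WR@(0,4): attacks (0,3) (0,2) (0,1) (0,0) (1,4) (2,4) (3,4) (4,4)
  WR@(3,0): attacks (3,1) (3,2) (3,3) (3,4) (4,0) (2,0) (1,0) (0,0)
Union (14 distinct): (0,0) (0,1) (0,2) (0,3) (1,0) (1,4) (2,0) (2,4) (3,1) (3,2) (3,3) (3,4) (4,0) (4,4)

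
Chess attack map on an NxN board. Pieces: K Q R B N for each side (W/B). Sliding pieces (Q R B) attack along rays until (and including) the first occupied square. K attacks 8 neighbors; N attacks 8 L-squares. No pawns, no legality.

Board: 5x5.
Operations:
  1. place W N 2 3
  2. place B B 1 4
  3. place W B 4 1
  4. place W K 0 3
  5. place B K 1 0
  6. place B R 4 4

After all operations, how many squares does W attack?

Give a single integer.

Answer: 12

Derivation:
Op 1: place WN@(2,3)
Op 2: place BB@(1,4)
Op 3: place WB@(4,1)
Op 4: place WK@(0,3)
Op 5: place BK@(1,0)
Op 6: place BR@(4,4)
Per-piece attacks for W:
  WK@(0,3): attacks (0,4) (0,2) (1,3) (1,4) (1,2)
  WN@(2,3): attacks (4,4) (0,4) (3,1) (4,2) (1,1) (0,2)
  WB@(4,1): attacks (3,2) (2,3) (3,0) [ray(-1,1) blocked at (2,3)]
Union (12 distinct): (0,2) (0,4) (1,1) (1,2) (1,3) (1,4) (2,3) (3,0) (3,1) (3,2) (4,2) (4,4)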